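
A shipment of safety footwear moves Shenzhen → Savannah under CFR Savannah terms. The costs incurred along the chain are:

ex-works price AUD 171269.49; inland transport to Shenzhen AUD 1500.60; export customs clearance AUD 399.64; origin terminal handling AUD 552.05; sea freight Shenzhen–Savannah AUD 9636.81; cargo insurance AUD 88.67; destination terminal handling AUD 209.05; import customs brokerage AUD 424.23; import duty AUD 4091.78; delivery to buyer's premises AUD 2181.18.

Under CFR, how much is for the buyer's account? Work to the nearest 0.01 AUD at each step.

CFR: the seller pays costs through ocean freight to the destination port, but not insurance.
Seller's account: goods 171269.49 + inland to port 1500.60 + export clearance 399.64 + origin terminal 552.05 + freight 9636.81 = 183358.59
Buyer's account: insurance 88.67 + destination terminal 209.05 + brokerage 424.23 + duty 4091.78 + delivery 2181.18 = 6994.91

Buyer's account: AUD 6994.91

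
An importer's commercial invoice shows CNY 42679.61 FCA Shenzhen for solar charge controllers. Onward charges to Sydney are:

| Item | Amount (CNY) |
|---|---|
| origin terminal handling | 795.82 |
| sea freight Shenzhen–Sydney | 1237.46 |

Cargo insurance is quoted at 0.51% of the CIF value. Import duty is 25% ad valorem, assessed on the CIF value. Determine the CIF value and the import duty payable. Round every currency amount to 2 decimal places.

CIF value: CNY 44942.09; import duty: CNY 11235.52

Let C be the CIF value. C = FCA price + pre-shipment costs + freight + 0.51% × C
C − 0.51% × C = 42679.61 + 795.82 + 1237.46
0.9949 × C = 44712.89
C = 44712.89 / 0.9949 = 44942.09
Insurance premium = 0.51% × 44942.09 = 229.20
Import duty = 44942.09 × 25% = 11235.52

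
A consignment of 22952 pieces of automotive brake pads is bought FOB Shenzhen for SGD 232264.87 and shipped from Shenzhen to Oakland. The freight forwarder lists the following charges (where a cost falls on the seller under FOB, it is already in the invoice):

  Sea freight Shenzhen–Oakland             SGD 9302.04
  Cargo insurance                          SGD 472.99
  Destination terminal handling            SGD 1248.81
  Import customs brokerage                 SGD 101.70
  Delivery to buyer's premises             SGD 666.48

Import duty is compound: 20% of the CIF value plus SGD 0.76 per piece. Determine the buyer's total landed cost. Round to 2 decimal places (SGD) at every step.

FOB: the seller bears costs until goods are on board at the origin port; the buyer bears freight, insurance and all costs thereafter.
CIF value = FOB price + freight + insurance = 232264.87 + 9302.04 + 472.99 = 242039.90
Ad valorem component: 242039.90 × 20% = 48407.98
Specific component: 22952 × 0.76 = 17443.52
Import duty = 48407.98 + 17443.52 = 65851.50
Buyer bears: freight 9302.04 + insurance 472.99 + destination terminal 1248.81 + brokerage 101.70 + delivery 666.48 + duty 65851.50 = 77643.52
Landed cost = invoice 232264.87 + 77643.52 = 309908.39

Total landed cost: SGD 309908.39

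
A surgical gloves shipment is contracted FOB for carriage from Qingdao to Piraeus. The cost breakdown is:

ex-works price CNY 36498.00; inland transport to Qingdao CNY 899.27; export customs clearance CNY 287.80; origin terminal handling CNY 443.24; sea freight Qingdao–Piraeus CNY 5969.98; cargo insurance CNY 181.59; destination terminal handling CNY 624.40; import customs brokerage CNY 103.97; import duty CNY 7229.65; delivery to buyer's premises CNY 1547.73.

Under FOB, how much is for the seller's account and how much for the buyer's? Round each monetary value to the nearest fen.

FOB: the seller bears costs until goods are on board at the origin port; the buyer bears freight, insurance and all costs thereafter.
Seller's account: goods 36498.00 + inland to port 899.27 + export clearance 287.80 + origin terminal 443.24 = 38128.31
Buyer's account: freight 5969.98 + insurance 181.59 + destination terminal 624.40 + brokerage 103.97 + duty 7229.65 + delivery 1547.73 = 15657.32

Seller: CNY 38128.31; buyer: CNY 15657.32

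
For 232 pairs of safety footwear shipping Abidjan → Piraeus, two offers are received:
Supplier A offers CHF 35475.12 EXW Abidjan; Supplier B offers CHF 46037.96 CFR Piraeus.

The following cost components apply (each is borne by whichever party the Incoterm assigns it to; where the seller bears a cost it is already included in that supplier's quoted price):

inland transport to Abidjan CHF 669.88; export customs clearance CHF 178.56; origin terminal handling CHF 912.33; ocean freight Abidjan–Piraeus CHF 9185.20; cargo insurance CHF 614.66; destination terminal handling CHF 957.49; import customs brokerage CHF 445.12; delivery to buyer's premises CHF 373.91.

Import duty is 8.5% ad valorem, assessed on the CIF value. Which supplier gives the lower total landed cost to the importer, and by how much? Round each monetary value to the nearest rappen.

Supplier A (EXW):
CIF value = EXW price + inland to port + export clearance + origin terminal + freight + insurance = 35475.12 + 669.88 + 178.56 + 912.33 + 9185.20 + 614.66 = 47035.75
Import duty = 47035.75 × 8.5% = 3998.04
Buyer bears (A): 669.88 + 178.56 + 912.33 + 9185.20 + 614.66 + 957.49 + 445.12 + 373.91 = 13337.15
Landed cost (A) = invoice 35475.12 + 13337.15 + duty 3998.04 = 52810.31
Supplier B (CFR):
CIF value = CFR price + insurance = 46037.96 + 614.66 = 46652.62
Import duty = 46652.62 × 8.5% = 3965.47
Buyer bears (B): 614.66 + 957.49 + 445.12 + 373.91 = 2391.18
Landed cost (B) = invoice 46037.96 + 2391.18 + duty 3965.47 = 52394.61
Difference = |52810.31 − 52394.61| = 415.70

Supplier B is cheaper by CHF 415.70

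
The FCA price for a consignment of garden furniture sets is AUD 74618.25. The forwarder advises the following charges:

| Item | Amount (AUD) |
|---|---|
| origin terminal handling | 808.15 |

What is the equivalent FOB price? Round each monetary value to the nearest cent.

FOB price: AUD 75426.40

From FCA to FOB, the seller additionally bears: origin terminal.
FOB price = 74618.25 + 808.15 = 75426.40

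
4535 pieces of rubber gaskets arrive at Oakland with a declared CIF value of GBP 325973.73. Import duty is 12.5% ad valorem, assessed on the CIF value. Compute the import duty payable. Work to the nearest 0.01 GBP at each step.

Import duty = 325973.73 × 12.5% = 40746.72

Import duty: GBP 40746.72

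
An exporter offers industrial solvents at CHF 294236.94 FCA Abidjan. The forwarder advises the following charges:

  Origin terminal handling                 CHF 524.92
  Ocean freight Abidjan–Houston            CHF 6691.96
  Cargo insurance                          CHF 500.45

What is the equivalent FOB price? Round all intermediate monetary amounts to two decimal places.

Not relevant to the conversion: insurance, freight — on the buyer under both terms; not part of either seller's price.
From FCA to FOB, the seller additionally bears: origin terminal.
FOB price = 294236.94 + 524.92 = 294761.86

FOB price: CHF 294761.86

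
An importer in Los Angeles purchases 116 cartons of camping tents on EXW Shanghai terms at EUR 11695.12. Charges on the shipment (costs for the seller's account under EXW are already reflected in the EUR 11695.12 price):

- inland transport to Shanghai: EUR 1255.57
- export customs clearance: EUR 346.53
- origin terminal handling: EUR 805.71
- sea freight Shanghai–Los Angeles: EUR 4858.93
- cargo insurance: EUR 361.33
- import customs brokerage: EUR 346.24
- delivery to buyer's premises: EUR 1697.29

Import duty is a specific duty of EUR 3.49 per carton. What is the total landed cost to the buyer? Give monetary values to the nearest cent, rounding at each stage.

EXW: the seller makes goods available at their premises; the buyer bears all onward costs.
CIF value = EXW price + inland to port + export clearance + origin terminal + freight + insurance = 11695.12 + 1255.57 + 346.53 + 805.71 + 4858.93 + 361.33 = 19323.19
Import duty = 116 × 3.49 = 404.84
Buyer bears: inland to port 1255.57 + export clearance 346.53 + origin terminal 805.71 + freight 4858.93 + insurance 361.33 + brokerage 346.24 + delivery 1697.29 + duty 404.84 = 10076.44
Landed cost = invoice 11695.12 + 10076.44 = 21771.56

Total landed cost: EUR 21771.56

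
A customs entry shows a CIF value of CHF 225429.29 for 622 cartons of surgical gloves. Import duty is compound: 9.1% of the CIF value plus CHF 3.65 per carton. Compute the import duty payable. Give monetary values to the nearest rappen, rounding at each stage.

Import duty: CHF 22784.37

Ad valorem component: 225429.29 × 9.1% = 20514.07
Specific component: 622 × 3.65 = 2270.30
Import duty = 20514.07 + 2270.30 = 22784.37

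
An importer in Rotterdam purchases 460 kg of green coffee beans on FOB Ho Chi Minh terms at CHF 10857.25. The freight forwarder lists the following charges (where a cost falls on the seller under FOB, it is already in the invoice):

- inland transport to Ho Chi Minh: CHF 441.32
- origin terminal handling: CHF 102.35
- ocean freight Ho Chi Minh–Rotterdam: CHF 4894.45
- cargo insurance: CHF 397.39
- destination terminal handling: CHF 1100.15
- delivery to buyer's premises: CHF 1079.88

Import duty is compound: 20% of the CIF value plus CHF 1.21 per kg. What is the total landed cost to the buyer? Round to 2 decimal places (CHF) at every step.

Total landed cost: CHF 22115.54

FOB: the seller bears costs until goods are on board at the origin port; the buyer bears freight, insurance and all costs thereafter.
Already in the invoice (seller's account under FOB): inland to port, origin terminal — exclude.
CIF value = FOB price + freight + insurance = 10857.25 + 4894.45 + 397.39 = 16149.09
Ad valorem component: 16149.09 × 20% = 3229.82
Specific component: 460 × 1.21 = 556.60
Import duty = 3229.82 + 556.60 = 3786.42
Buyer bears: freight 4894.45 + insurance 397.39 + destination terminal 1100.15 + delivery 1079.88 + duty 3786.42 = 11258.29
Landed cost = invoice 10857.25 + 11258.29 = 22115.54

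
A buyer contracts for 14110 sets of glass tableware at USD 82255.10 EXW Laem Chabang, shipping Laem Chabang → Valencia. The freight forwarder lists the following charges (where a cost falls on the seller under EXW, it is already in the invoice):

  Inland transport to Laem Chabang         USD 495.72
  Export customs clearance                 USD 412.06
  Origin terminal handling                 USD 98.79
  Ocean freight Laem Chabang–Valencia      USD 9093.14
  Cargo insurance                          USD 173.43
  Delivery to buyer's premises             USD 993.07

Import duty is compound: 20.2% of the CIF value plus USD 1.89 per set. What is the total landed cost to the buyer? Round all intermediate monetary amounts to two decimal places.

Total landed cost: USD 138879.91

EXW: the seller makes goods available at their premises; the buyer bears all onward costs.
CIF value = EXW price + inland to port + export clearance + origin terminal + freight + insurance = 82255.10 + 495.72 + 412.06 + 98.79 + 9093.14 + 173.43 = 92528.24
Ad valorem component: 92528.24 × 20.2% = 18690.70
Specific component: 14110 × 1.89 = 26667.90
Import duty = 18690.70 + 26667.90 = 45358.60
Buyer bears: inland to port 495.72 + export clearance 412.06 + origin terminal 98.79 + freight 9093.14 + insurance 173.43 + delivery 993.07 + duty 45358.60 = 56624.81
Landed cost = invoice 82255.10 + 56624.81 = 138879.91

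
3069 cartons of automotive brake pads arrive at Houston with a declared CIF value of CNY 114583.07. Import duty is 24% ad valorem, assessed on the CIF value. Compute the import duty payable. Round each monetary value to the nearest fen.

Import duty = 114583.07 × 24% = 27499.94

Import duty: CNY 27499.94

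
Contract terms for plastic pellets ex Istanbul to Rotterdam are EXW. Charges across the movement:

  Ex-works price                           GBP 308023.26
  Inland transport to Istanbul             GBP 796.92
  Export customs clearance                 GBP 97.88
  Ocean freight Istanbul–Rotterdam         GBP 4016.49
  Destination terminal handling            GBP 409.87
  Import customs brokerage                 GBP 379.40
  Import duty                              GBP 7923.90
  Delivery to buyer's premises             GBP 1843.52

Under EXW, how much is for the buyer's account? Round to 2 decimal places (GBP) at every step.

EXW: the seller makes goods available at their premises; the buyer bears all onward costs.
Seller's account: goods 308023.26 = 308023.26
Buyer's account: inland to port 796.92 + export clearance 97.88 + freight 4016.49 + destination terminal 409.87 + brokerage 379.40 + duty 7923.90 + delivery 1843.52 = 15467.98

Buyer's account: GBP 15467.98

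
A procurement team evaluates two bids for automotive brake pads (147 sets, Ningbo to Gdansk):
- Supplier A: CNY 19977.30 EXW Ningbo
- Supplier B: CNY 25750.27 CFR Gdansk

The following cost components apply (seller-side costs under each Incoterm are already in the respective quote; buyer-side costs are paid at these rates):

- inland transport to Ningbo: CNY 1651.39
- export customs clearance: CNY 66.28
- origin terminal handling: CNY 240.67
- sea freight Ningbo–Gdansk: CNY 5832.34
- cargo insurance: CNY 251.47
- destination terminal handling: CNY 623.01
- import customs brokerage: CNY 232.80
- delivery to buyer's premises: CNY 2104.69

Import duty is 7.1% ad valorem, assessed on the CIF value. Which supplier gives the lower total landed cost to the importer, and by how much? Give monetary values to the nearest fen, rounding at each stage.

Supplier A (EXW):
CIF value = EXW price + inland to port + export clearance + origin terminal + freight + insurance = 19977.30 + 1651.39 + 66.28 + 240.67 + 5832.34 + 251.47 = 28019.45
Import duty = 28019.45 × 7.1% = 1989.38
Buyer bears (A): 1651.39 + 66.28 + 240.67 + 5832.34 + 251.47 + 623.01 + 232.80 + 2104.69 = 11002.65
Landed cost (A) = invoice 19977.30 + 11002.65 + duty 1989.38 = 32969.33
Supplier B (CFR):
CIF value = CFR price + insurance = 25750.27 + 251.47 = 26001.74
Import duty = 26001.74 × 7.1% = 1846.12
Buyer bears (B): 251.47 + 623.01 + 232.80 + 2104.69 = 3211.97
Landed cost (B) = invoice 25750.27 + 3211.97 + duty 1846.12 = 30808.36
Difference = |32969.33 − 30808.36| = 2160.97

Supplier B is cheaper by CNY 2160.97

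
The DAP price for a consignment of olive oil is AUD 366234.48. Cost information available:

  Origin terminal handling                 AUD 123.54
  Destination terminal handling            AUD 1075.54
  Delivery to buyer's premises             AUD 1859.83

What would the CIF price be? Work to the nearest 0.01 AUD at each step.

CIF price: AUD 363299.11

Not relevant to the conversion: origin terminal — on the seller under both DAP and CIF; already in the DAP price and stays in the CIF price.
From DAP to CIF, the seller no longer bears: destination terminal, delivery.
CIF price = 366234.48 − 1075.54 − 1859.83 = 363299.11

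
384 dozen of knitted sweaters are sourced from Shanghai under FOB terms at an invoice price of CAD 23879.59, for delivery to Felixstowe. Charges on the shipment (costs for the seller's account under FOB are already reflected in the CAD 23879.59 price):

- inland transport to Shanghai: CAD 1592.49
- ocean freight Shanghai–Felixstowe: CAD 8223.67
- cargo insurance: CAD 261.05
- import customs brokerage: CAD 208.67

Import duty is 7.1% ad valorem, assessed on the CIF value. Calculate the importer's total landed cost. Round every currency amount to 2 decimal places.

FOB: the seller bears costs until goods are on board at the origin port; the buyer bears freight, insurance and all costs thereafter.
Already in the invoice (seller's account under FOB): inland to port — exclude.
CIF value = FOB price + freight + insurance = 23879.59 + 8223.67 + 261.05 = 32364.31
Import duty = 32364.31 × 7.1% = 2297.87
Buyer bears: freight 8223.67 + insurance 261.05 + brokerage 208.67 + duty 2297.87 = 10991.26
Landed cost = invoice 23879.59 + 10991.26 = 34870.85

Total landed cost: CAD 34870.85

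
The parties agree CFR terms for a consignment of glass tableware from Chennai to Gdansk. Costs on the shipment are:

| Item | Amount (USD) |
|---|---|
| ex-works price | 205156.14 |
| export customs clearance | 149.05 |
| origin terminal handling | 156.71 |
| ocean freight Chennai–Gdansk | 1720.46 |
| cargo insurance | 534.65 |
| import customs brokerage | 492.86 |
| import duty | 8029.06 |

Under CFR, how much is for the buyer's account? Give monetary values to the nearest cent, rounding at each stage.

Buyer's account: USD 9056.57

CFR: the seller pays costs through ocean freight to the destination port, but not insurance.
Seller's account: goods 205156.14 + export clearance 149.05 + origin terminal 156.71 + freight 1720.46 = 207182.36
Buyer's account: insurance 534.65 + brokerage 492.86 + duty 8029.06 = 9056.57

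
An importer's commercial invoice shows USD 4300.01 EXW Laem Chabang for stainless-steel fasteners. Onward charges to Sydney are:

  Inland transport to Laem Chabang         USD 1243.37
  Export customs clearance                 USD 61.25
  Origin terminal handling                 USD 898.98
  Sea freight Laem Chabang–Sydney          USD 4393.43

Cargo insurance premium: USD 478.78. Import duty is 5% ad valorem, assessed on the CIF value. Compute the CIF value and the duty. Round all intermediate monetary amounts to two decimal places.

CIF = EXW price + pre-shipment costs + freight + insurance
CIF = 4300.01 + 1243.37 + 61.25 + 898.98 + 4393.43 + 478.78 = 11375.82
Import duty = 11375.82 × 5% = 568.79

CIF value: USD 11375.82; import duty: USD 568.79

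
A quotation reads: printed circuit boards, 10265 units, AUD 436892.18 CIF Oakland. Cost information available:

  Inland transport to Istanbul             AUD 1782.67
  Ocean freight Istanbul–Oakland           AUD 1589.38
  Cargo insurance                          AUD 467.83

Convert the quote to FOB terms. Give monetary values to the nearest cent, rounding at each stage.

Not relevant to the conversion: inland to port — on the seller under both CIF and FOB; already in the CIF price and stays in the FOB price.
From CIF to FOB, the seller no longer bears: freight, insurance.
FOB price = 436892.18 − 1589.38 − 467.83 = 434834.97

FOB price: AUD 434834.97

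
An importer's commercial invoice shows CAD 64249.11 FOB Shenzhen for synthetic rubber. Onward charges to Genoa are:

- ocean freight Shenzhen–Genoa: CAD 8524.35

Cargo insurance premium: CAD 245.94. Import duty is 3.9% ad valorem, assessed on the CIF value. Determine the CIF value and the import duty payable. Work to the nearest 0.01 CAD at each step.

CIF = FOB price + freight + insurance
CIF = 64249.11 + 8524.35 + 245.94 = 73019.40
Import duty = 73019.40 × 3.9% = 2847.76

CIF value: CAD 73019.40; import duty: CAD 2847.76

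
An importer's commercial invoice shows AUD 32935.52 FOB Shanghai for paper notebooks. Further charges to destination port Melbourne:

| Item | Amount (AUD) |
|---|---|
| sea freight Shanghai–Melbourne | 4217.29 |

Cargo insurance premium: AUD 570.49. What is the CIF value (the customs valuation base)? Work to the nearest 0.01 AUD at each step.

CIF = FOB price + freight + insurance
CIF = 32935.52 + 4217.29 + 570.49 = 37723.30

CIF value: AUD 37723.30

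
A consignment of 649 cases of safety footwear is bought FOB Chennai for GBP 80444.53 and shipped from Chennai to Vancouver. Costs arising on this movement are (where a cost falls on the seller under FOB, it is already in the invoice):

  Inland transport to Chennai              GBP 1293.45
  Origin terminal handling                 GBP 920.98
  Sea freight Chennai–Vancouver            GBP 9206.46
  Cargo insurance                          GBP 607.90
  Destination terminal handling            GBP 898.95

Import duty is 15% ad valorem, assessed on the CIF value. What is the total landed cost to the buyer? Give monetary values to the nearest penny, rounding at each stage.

Total landed cost: GBP 104696.67

FOB: the seller bears costs until goods are on board at the origin port; the buyer bears freight, insurance and all costs thereafter.
Already in the invoice (seller's account under FOB): inland to port, origin terminal — exclude.
CIF value = FOB price + freight + insurance = 80444.53 + 9206.46 + 607.90 = 90258.89
Import duty = 90258.89 × 15% = 13538.83
Buyer bears: freight 9206.46 + insurance 607.90 + destination terminal 898.95 + duty 13538.83 = 24252.14
Landed cost = invoice 80444.53 + 24252.14 = 104696.67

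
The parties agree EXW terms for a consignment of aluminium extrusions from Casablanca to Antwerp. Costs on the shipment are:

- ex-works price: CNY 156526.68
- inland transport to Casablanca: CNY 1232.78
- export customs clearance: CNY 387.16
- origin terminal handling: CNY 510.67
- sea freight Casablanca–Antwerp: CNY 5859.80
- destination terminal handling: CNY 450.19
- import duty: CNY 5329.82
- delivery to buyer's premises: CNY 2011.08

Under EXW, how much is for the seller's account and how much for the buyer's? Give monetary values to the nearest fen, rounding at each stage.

Seller: CNY 156526.68; buyer: CNY 15781.50

EXW: the seller makes goods available at their premises; the buyer bears all onward costs.
Seller's account: goods 156526.68 = 156526.68
Buyer's account: inland to port 1232.78 + export clearance 387.16 + origin terminal 510.67 + freight 5859.80 + destination terminal 450.19 + duty 5329.82 + delivery 2011.08 = 15781.50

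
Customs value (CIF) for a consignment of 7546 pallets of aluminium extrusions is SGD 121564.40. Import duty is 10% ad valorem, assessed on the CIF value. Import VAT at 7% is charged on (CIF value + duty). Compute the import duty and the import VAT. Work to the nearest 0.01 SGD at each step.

Import duty = 121564.40 × 10% = 12156.44
VAT base = CIF + duty = 121564.40 + 12156.44 = 133720.84
Import VAT = 133720.84 × 7% = 9360.46

Import duty: SGD 12156.44; import VAT: SGD 9360.46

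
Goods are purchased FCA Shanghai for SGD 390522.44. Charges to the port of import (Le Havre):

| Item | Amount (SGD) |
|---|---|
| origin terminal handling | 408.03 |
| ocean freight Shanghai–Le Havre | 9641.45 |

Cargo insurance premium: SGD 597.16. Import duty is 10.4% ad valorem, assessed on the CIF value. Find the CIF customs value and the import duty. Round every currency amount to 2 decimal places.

CIF value: SGD 401169.08; import duty: SGD 41721.58

CIF = FCA price + pre-shipment costs + freight + insurance
CIF = 390522.44 + 408.03 + 9641.45 + 597.16 = 401169.08
Import duty = 401169.08 × 10.4% = 41721.58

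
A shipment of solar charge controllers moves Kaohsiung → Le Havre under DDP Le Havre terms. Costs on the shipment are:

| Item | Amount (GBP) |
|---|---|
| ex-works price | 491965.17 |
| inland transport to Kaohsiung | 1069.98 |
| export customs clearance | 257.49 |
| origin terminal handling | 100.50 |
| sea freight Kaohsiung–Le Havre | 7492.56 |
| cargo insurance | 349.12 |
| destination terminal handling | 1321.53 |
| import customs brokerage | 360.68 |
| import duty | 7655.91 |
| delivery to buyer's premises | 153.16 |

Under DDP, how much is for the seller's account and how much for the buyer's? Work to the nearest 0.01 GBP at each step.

DDP: the seller bears all costs including import duty.
Seller's account: goods 491965.17 + inland to port 1069.98 + export clearance 257.49 + origin terminal 100.50 + freight 7492.56 + insurance 349.12 + destination terminal 1321.53 + brokerage 360.68 + duty 7655.91 + delivery 153.16 = 510726.10
Buyer's account: 0.00

Seller: GBP 510726.10; buyer: GBP 0.00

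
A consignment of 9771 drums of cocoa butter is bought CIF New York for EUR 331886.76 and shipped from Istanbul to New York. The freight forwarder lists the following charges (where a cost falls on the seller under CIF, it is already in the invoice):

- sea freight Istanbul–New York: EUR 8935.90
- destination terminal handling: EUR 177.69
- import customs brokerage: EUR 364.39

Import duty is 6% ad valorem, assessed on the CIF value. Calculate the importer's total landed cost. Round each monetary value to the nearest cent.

CIF: the seller pays costs through ocean freight and marine insurance to the destination port.
Already in the invoice (seller's account under CIF): freight — exclude.
The CIF price already equals the CIF value: 331886.76
Import duty = 331886.76 × 6% = 19913.21
Buyer bears: destination terminal 177.69 + brokerage 364.39 + duty 19913.21 = 20455.29
Landed cost = invoice 331886.76 + 20455.29 = 352342.05

Total landed cost: EUR 352342.05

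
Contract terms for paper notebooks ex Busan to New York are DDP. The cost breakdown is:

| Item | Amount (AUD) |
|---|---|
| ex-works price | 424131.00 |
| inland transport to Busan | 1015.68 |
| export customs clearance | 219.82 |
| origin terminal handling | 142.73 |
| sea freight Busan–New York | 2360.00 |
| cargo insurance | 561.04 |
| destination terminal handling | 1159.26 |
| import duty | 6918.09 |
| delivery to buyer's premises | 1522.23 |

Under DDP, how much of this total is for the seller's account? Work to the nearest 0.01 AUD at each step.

DDP: the seller bears all costs including import duty.
Seller's account: goods 424131.00 + inland to port 1015.68 + export clearance 219.82 + origin terminal 142.73 + freight 2360.00 + insurance 561.04 + destination terminal 1159.26 + duty 6918.09 + delivery 1522.23 = 438029.85
Buyer's account: 0.00

Seller's account: AUD 438029.85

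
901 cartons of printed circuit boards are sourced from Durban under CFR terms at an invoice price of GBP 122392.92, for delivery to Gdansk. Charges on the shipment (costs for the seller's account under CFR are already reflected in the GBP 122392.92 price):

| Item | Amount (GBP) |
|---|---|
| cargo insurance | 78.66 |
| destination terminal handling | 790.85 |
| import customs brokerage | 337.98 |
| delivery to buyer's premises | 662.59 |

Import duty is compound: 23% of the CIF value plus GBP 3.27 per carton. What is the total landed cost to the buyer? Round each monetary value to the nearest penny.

CFR: the seller pays costs through ocean freight to the destination port, but not insurance.
CIF value = CFR price + insurance = 122392.92 + 78.66 = 122471.58
Ad valorem component: 122471.58 × 23% = 28168.46
Specific component: 901 × 3.27 = 2946.27
Import duty = 28168.46 + 2946.27 = 31114.73
Buyer bears: insurance 78.66 + destination terminal 790.85 + brokerage 337.98 + delivery 662.59 + duty 31114.73 = 32984.81
Landed cost = invoice 122392.92 + 32984.81 = 155377.73

Total landed cost: GBP 155377.73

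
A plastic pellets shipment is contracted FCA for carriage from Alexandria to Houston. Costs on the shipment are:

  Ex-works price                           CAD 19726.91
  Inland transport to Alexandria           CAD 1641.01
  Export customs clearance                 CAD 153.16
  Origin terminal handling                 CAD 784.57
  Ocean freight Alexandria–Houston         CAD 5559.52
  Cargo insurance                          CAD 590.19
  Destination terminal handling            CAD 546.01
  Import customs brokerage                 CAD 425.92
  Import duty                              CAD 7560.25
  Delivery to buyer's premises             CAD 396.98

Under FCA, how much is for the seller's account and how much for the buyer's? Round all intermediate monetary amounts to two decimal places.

Seller: CAD 21521.08; buyer: CAD 15863.44

FCA: the seller delivers export-cleared goods to the carrier; the buyer bears costs from that point.
Seller's account: goods 19726.91 + inland to port 1641.01 + export clearance 153.16 = 21521.08
Buyer's account: origin terminal 784.57 + freight 5559.52 + insurance 590.19 + destination terminal 546.01 + brokerage 425.92 + duty 7560.25 + delivery 396.98 = 15863.44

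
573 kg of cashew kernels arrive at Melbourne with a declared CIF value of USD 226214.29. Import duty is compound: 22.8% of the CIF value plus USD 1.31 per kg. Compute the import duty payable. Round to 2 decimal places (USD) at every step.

Ad valorem component: 226214.29 × 22.8% = 51576.86
Specific component: 573 × 1.31 = 750.63
Import duty = 51576.86 + 750.63 = 52327.49

Import duty: USD 52327.49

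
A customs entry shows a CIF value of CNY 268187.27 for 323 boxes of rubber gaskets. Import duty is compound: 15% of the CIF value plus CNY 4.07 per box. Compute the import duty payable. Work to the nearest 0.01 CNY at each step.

Import duty: CNY 41542.70

Ad valorem component: 268187.27 × 15% = 40228.09
Specific component: 323 × 4.07 = 1314.61
Import duty = 40228.09 + 1314.61 = 41542.70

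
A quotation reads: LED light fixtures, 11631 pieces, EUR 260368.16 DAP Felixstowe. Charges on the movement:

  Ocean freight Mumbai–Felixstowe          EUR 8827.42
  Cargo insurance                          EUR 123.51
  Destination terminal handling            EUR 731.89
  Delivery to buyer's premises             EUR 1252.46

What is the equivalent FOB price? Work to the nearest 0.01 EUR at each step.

FOB price: EUR 249432.88

From DAP to FOB, the seller no longer bears: freight, insurance, destination terminal, delivery.
FOB price = 260368.16 − 8827.42 − 123.51 − 731.89 − 1252.46 = 249432.88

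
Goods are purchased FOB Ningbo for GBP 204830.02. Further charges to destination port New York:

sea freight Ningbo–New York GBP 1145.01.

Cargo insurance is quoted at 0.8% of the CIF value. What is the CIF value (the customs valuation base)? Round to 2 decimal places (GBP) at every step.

CIF value: GBP 207636.12

Let C be the CIF value. C = FOB price + freight + 0.8% × C
C − 0.8% × C = 204830.02 + 1145.01
0.992 × C = 205975.03
C = 205975.03 / 0.992 = 207636.12
Insurance premium = 0.8% × 207636.12 = 1661.09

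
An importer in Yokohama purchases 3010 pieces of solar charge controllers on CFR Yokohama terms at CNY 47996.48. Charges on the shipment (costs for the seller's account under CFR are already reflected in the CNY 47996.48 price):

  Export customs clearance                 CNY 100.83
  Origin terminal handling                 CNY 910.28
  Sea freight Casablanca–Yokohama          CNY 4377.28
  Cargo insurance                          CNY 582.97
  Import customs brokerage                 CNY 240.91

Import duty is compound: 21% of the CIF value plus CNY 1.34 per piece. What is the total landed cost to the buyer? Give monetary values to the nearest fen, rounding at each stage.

CFR: the seller pays costs through ocean freight to the destination port, but not insurance.
Already in the invoice (seller's account under CFR): export clearance, origin terminal, freight — exclude.
CIF value = CFR price + insurance = 47996.48 + 582.97 = 48579.45
Ad valorem component: 48579.45 × 21% = 10201.68
Specific component: 3010 × 1.34 = 4033.40
Import duty = 10201.68 + 4033.40 = 14235.08
Buyer bears: insurance 582.97 + brokerage 240.91 + duty 14235.08 = 15058.96
Landed cost = invoice 47996.48 + 15058.96 = 63055.44

Total landed cost: CNY 63055.44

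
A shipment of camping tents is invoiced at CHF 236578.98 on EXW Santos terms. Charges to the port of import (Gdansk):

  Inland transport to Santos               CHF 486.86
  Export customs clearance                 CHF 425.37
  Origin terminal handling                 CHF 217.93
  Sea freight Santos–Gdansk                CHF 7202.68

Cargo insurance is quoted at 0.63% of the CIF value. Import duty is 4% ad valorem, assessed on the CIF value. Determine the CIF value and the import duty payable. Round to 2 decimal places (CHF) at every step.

Let C be the CIF value. C = EXW price + pre-shipment costs + freight + 0.63% × C
C − 0.63% × C = 236578.98 + 486.86 + 425.37 + 217.93 + 7202.68
0.9937 × C = 244911.82
C = 244911.82 / 0.9937 = 246464.55
Insurance premium = 0.63% × 246464.55 = 1552.73
Import duty = 246464.55 × 4% = 9858.58

CIF value: CHF 246464.55; import duty: CHF 9858.58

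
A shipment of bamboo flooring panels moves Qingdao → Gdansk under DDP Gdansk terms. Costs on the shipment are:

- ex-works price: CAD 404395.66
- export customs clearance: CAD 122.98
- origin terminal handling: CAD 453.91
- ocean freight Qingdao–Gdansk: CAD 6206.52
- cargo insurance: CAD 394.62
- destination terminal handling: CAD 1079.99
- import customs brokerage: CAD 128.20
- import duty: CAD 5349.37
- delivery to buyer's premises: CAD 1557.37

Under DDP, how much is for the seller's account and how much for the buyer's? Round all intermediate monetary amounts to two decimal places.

DDP: the seller bears all costs including import duty.
Seller's account: goods 404395.66 + export clearance 122.98 + origin terminal 453.91 + freight 6206.52 + insurance 394.62 + destination terminal 1079.99 + brokerage 128.20 + duty 5349.37 + delivery 1557.37 = 419688.62
Buyer's account: 0.00

Seller: CAD 419688.62; buyer: CAD 0.00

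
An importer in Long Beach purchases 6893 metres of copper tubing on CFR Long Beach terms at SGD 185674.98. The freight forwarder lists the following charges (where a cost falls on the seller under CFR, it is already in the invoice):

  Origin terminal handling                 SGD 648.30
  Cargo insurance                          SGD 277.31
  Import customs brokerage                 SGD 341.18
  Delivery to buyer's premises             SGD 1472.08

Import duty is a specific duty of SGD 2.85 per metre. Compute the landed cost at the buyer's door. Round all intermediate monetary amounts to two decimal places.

CFR: the seller pays costs through ocean freight to the destination port, but not insurance.
Already in the invoice (seller's account under CFR): origin terminal — exclude.
CIF value = CFR price + insurance = 185674.98 + 277.31 = 185952.29
Import duty = 6893 × 2.85 = 19645.05
Buyer bears: insurance 277.31 + brokerage 341.18 + delivery 1472.08 + duty 19645.05 = 21735.62
Landed cost = invoice 185674.98 + 21735.62 = 207410.60

Total landed cost: SGD 207410.60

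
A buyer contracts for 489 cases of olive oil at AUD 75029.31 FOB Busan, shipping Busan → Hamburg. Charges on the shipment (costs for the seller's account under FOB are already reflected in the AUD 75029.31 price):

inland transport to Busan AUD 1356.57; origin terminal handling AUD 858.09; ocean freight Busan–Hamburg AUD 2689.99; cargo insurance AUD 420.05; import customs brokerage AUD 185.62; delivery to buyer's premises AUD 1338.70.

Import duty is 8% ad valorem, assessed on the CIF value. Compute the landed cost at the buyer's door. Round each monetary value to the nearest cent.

FOB: the seller bears costs until goods are on board at the origin port; the buyer bears freight, insurance and all costs thereafter.
Already in the invoice (seller's account under FOB): inland to port, origin terminal — exclude.
CIF value = FOB price + freight + insurance = 75029.31 + 2689.99 + 420.05 = 78139.35
Import duty = 78139.35 × 8% = 6251.15
Buyer bears: freight 2689.99 + insurance 420.05 + brokerage 185.62 + delivery 1338.70 + duty 6251.15 = 10885.51
Landed cost = invoice 75029.31 + 10885.51 = 85914.82

Total landed cost: AUD 85914.82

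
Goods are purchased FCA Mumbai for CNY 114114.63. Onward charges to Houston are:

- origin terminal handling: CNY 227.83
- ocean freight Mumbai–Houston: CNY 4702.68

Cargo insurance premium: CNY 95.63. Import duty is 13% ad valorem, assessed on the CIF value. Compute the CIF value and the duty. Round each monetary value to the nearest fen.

CIF value: CNY 119140.77; import duty: CNY 15488.30

CIF = FCA price + pre-shipment costs + freight + insurance
CIF = 114114.63 + 227.83 + 4702.68 + 95.63 = 119140.77
Import duty = 119140.77 × 13% = 15488.30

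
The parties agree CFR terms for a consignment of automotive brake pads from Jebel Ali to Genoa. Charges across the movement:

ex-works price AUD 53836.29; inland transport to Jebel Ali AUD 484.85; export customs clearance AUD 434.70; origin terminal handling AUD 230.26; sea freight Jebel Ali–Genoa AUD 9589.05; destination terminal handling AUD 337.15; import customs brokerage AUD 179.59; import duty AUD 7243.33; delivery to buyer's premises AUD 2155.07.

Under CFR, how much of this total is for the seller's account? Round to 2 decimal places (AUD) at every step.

Seller's account: AUD 64575.15

CFR: the seller pays costs through ocean freight to the destination port, but not insurance.
Seller's account: goods 53836.29 + inland to port 484.85 + export clearance 434.70 + origin terminal 230.26 + freight 9589.05 = 64575.15
Buyer's account: destination terminal 337.15 + brokerage 179.59 + duty 7243.33 + delivery 2155.07 = 9915.14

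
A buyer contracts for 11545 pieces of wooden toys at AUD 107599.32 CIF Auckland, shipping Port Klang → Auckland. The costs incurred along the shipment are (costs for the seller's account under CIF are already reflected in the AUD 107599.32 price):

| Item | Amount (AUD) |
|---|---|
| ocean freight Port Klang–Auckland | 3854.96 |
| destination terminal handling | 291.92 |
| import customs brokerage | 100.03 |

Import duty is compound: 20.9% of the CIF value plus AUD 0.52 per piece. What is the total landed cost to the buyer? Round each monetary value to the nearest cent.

Total landed cost: AUD 136482.93

CIF: the seller pays costs through ocean freight and marine insurance to the destination port.
Already in the invoice (seller's account under CIF): freight — exclude.
The CIF price already equals the CIF value: 107599.32
Ad valorem component: 107599.32 × 20.9% = 22488.26
Specific component: 11545 × 0.52 = 6003.40
Import duty = 22488.26 + 6003.40 = 28491.66
Buyer bears: destination terminal 291.92 + brokerage 100.03 + duty 28491.66 = 28883.61
Landed cost = invoice 107599.32 + 28883.61 = 136482.93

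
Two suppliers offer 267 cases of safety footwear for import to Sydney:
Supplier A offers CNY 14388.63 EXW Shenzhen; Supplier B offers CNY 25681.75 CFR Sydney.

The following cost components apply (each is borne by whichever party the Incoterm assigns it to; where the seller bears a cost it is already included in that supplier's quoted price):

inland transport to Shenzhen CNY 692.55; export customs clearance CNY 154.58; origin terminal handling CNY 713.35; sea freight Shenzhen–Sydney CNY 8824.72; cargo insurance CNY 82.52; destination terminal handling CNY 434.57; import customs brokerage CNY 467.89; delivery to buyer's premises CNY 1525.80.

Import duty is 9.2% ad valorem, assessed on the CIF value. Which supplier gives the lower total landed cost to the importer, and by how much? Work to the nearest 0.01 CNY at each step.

Supplier A (EXW):
CIF value = EXW price + inland to port + export clearance + origin terminal + freight + insurance = 14388.63 + 692.55 + 154.58 + 713.35 + 8824.72 + 82.52 = 24856.35
Import duty = 24856.35 × 9.2% = 2286.78
Buyer bears (A): 692.55 + 154.58 + 713.35 + 8824.72 + 82.52 + 434.57 + 467.89 + 1525.80 = 12895.98
Landed cost (A) = invoice 14388.63 + 12895.98 + duty 2286.78 = 29571.39
Supplier B (CFR):
CIF value = CFR price + insurance = 25681.75 + 82.52 = 25764.27
Import duty = 25764.27 × 9.2% = 2370.31
Buyer bears (B): 82.52 + 434.57 + 467.89 + 1525.80 = 2510.78
Landed cost (B) = invoice 25681.75 + 2510.78 + duty 2370.31 = 30562.84
Difference = |29571.39 − 30562.84| = 991.45

Supplier A is cheaper by CNY 991.45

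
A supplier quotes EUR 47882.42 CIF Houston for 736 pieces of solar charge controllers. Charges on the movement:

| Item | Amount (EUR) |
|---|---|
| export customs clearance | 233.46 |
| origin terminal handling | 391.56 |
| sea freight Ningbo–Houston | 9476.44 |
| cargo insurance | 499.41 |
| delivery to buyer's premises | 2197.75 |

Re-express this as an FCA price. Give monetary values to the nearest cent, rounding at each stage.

FCA price: EUR 37515.01

Not relevant to the conversion: export clearance — on the seller under both CIF and FCA; already in the CIF price and stays in the FCA price. delivery — on the buyer under both terms; not part of either seller's price.
From CIF to FCA, the seller no longer bears: origin terminal, freight, insurance.
FCA price = 47882.42 − 391.56 − 9476.44 − 499.41 = 37515.01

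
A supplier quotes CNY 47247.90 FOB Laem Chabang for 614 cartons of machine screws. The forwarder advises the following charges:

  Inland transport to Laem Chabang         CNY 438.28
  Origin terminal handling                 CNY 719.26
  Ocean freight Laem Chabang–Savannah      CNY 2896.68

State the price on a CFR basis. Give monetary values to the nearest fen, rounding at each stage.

CFR price: CNY 50144.58

Not relevant to the conversion: inland to port, origin terminal — on the seller under both FOB and CFR; already in the FOB price and stays in the CFR price.
From FOB to CFR, the seller additionally bears: freight.
CFR price = 47247.90 + 2896.68 = 50144.58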